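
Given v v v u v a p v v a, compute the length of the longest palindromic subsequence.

7

Using dp[i][j] = 2 + dp[i+1][j−1] if the ends match, else max(dp[i+1][j], dp[i][j−1]):
dp[1][10] = 7. A witness is vvvuvvv at positions 1,2,3,4,5,8,9.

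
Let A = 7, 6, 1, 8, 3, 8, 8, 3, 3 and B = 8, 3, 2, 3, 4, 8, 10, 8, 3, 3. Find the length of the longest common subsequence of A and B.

Backtracking the LCS table gives one alignment: 8 (A4,B1) → 3 (A5,B4) → 8 (A6,B6) → 8 (A7,B8) → 3 (A8,B9) → 3 (A9,B10).
So the longest common subsequence has length 6.

6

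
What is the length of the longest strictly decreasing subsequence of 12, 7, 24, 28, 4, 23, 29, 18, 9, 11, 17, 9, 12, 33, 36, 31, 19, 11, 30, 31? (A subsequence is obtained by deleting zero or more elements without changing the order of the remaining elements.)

6

Scanning left to right, the best length ending at each element is: 12→1, 7→2, 24→1, 28→1, 4→3, 23→2, 29→1, 18→3, 9→4, 11→4, 17→4, 9→5, 12→5, 33→1, 36→1, 31→2, 19→3, 11→6, 30→3, 31→2.
So the longest decreasing subsequence has length 6, e.g. 24, 23, 18, 17, 12, 11.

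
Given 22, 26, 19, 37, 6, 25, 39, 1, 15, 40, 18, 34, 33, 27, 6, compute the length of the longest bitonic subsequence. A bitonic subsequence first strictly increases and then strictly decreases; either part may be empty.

Let inc[i] be the LIS ending at i and dec[i] the longest strictly decreasing subsequence starting at i. inc = [1, 2, 1, 3, 1, 2, 4, 1, 2, 5, 3, 4, 4, 4, 2], dec = [4, 4, 3, 5, 2, 3, 5, 1, 2, 5, 2, 4, 3, 2, 1].
max_i inc[i]+dec[i]−1 = 9, with one witness 22, 26, 37, 39, 40, 34, 33, 27, 6.

9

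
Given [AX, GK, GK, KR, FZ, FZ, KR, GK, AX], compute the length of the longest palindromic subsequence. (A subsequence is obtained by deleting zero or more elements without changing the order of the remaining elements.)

8

One longest palindromic subsequence is AX GK KR FZ FZ KR GK AX (positions 1,2,4,5,6,7,8,9); it reads the same forward and backward, and the interval DP gives dp[1][9] = 8.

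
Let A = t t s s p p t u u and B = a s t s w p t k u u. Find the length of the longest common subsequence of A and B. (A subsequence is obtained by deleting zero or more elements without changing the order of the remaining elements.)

A longest common subsequence is tsptuu (length 6); the LCS DP confirms no longer common subsequence exists.

6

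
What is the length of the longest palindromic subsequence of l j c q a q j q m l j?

7

Using dp[i][j] = 2 + dp[i+1][j−1] if the ends match, else max(dp[i+1][j], dp[i][j−1]):
dp[1][11] = 7. A witness is ljqaqjl at positions 1,2,4,5,6,7,10.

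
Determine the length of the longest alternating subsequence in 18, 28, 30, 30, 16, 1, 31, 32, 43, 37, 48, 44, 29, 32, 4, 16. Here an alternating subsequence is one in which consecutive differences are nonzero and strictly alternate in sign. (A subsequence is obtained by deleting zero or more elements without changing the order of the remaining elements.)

10

Track the best alternating length ending on an up-step vs a down-step at each position: up/down = 1/1, 2/1, 2/1, 2/1, 1/3, 1/3, 4/1, 4/1, 4/1, 4/5, 6/1, 6/7, 4/7, 8/7, 4/9, 10/9.
The maximum over both is 10; one such subsequence is 18, 28, 16, 43, 37, 48, 29, 32, 4, 16.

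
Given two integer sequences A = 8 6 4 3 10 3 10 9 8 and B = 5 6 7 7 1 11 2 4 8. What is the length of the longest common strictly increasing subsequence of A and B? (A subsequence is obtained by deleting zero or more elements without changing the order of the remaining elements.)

A longest common strictly increasing subsequence is 6, 8 (length 2); it appears in order in both A and B, and no longer such subsequence exists.

2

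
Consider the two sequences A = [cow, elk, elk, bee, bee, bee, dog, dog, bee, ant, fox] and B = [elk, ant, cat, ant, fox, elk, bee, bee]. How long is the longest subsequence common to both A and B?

Backtracking the LCS table gives one alignment: elk (A2,B1) → elk (A3,B6) → bee (A6,B7) → bee (A9,B8).
So the longest common subsequence has length 4.

4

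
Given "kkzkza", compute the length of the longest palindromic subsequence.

One longest palindromic subsequence is zkz (positions 3,4,5); it reads the same forward and backward, and the interval DP gives dp[1][6] = 3.

3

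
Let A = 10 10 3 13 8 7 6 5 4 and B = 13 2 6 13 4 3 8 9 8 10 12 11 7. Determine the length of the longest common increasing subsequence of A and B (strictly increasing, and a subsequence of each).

For each value that appears in both, track the longest common increasing run ending there.
The best achievable length is 2; one witness is 3, 8 (A-positions 3,5, B-positions 6,7).

2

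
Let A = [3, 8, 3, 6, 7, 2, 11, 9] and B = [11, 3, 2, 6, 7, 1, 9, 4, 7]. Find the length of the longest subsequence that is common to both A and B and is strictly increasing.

4

A longest common strictly increasing subsequence is 3, 6, 7, 9 (length 4); it appears in order in both A and B, and no longer such subsequence exists.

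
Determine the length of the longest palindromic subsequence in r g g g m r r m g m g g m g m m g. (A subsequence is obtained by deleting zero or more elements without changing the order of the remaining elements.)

Using dp[i][j] = 2 + dp[i+1][j−1] if the ends match, else max(dp[i+1][j], dp[i][j−1]):
dp[1][17] = 12. A witness is gmmgmggmgmmg at positions 2,5,8,9,10,11,12,13,14,15,16,17.

12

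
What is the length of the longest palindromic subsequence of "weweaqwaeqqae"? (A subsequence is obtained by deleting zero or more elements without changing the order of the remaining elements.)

Using dp[i][j] = 2 + dp[i+1][j−1] if the ends match, else max(dp[i+1][j], dp[i][j−1]):
dp[1][13] = 7. A witness is eaqqqae at positions 2,5,6,10,11,12,13.

7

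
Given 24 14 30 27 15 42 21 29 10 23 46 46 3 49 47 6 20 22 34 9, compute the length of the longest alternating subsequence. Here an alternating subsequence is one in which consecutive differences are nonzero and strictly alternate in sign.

14

Track the best alternating length ending on an up-step vs a down-step at each position: up/down = 1/1, 1/2, 3/1, 3/4, 3/4, 5/1, 5/6, 7/6, 1/8, 9/8, 9/1, 9/1, 1/10, 11/1, 11/12, 11/12, 13/12, 13/12, 13/12, 13/14.
The maximum over both is 14; one such subsequence is 24, 14, 30, 27, 42, 21, 29, 10, 23, 3, 49, 6, 20, 9.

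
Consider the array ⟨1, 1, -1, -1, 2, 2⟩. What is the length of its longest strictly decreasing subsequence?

One longest decreasing subsequence is 1, -1 (positions 1,3), of length 2; no longer one exists.

2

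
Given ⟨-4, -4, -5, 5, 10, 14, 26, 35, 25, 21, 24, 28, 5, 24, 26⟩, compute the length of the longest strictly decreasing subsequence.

4

One longest decreasing subsequence is 26, 25, 21, 5 (positions 7,9,10,13), of length 4; no longer one exists.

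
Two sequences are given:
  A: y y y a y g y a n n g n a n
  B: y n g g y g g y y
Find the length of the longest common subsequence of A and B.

A longest common subsequence is yyyy (length 4); the LCS DP confirms no longer common subsequence exists.

4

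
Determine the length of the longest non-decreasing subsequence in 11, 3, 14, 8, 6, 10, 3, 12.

4

Let dp[i] be the longest non-decreasing subsequence ending at position i. Then dp = [1, 1, 2, 2, 2, 3, 2, 4].
The maximum is 4; one witness is 3, 8, 10, 12 at positions 2,4,6,8.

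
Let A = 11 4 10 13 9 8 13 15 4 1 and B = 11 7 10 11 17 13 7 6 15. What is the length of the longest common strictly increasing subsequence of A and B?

3

For each value that appears in both, track the longest common increasing run ending there.
The best achievable length is 3; one witness is 11, 13, 15 (A-positions 1,4,8, B-positions 1,6,9).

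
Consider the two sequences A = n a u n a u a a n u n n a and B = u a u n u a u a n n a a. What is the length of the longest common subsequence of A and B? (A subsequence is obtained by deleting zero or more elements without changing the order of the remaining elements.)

A longest common subsequence is aunauanna (length 9); the LCS DP confirms no longer common subsequence exists.

9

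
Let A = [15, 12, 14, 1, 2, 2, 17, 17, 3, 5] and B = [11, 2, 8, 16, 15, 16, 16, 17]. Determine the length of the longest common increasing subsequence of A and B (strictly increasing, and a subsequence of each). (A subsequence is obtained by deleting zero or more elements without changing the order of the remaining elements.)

A longest common strictly increasing subsequence is 2, 17 (length 2); it appears in order in both A and B, and no longer such subsequence exists.

2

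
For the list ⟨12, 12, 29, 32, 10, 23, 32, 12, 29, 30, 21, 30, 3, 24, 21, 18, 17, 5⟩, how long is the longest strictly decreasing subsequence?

7

Scanning left to right, the best length ending at each element is: 12→1, 12→1, 29→1, 32→1, 10→2, 23→2, 32→1, 12→3, 29→2, 30→2, 21→3, 30→2, 3→4, 24→3, 21→4, 18→5, 17→6, 5→7.
So the longest decreasing subsequence has length 7, e.g. 32, 29, 24, 21, 18, 17, 5.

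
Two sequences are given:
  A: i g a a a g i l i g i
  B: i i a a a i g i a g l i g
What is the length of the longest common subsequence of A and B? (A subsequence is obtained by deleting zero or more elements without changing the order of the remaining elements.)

Backtracking the LCS table gives one alignment: i (A1,B2) → a (A3,B3) → a (A4,B4) → a (A5,B5) → g (A6,B7) → i (A7,B8) → l (A8,B11) → i (A9,B12) → g (A10,B13).
So the longest common subsequence has length 9.

9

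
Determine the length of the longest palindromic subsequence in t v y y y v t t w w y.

7

One longest palindromic subsequence is tvyyyvt (positions 1,2,3,4,5,6,8); it reads the same forward and backward, and the interval DP gives dp[1][11] = 7.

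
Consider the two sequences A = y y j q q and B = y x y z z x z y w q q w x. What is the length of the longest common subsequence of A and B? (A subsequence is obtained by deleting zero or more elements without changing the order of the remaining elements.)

4

A longest common subsequence is yyqq (length 4); the LCS DP confirms no longer common subsequence exists.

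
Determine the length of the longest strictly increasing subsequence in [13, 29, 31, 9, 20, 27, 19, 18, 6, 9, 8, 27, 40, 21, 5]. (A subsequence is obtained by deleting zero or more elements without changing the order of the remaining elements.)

4

Let dp[i] be the longest increasing subsequence ending at position i. Then dp = [1, 2, 3, 1, 2, 3, 2, 2, 1, 2, 2, 3, 4, 3, 1].
The maximum is 4; one witness is 13, 29, 31, 40 at positions 1,2,3,13.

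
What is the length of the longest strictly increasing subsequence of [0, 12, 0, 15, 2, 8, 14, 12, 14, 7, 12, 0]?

Scanning left to right, the best length ending at each element is: 0→1, 12→2, 0→1, 15→3, 2→2, 8→3, 14→4, 12→4, 14→5, 7→3, 12→4, 0→1.
So the longest increasing subsequence has length 5, e.g. 0, 2, 8, 12, 14.

5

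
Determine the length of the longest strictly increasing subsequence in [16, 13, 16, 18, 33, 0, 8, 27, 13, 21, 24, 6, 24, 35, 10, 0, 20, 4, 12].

Scanning left to right, the best length ending at each element is: 16→1, 13→1, 16→2, 18→3, 33→4, 0→1, 8→2, 27→4, 13→3, 21→4, 24→5, 6→2, 24→5, 35→6, 10→3, 0→1, 20→4, 4→2, 12→4.
So the longest increasing subsequence has length 6, e.g. 13, 16, 18, 21, 24, 35.

6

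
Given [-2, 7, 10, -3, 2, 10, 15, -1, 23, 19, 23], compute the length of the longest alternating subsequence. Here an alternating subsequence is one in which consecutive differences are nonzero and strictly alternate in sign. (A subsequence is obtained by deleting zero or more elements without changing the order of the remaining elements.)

8

A longest alternating subsequence is -2, 7, -3, 2, -1, 23, 19, 23 (positions 1,2,4,5,8,9,10,11); its 7 consecutive differences strictly alternate in sign, and length 8 is optimal.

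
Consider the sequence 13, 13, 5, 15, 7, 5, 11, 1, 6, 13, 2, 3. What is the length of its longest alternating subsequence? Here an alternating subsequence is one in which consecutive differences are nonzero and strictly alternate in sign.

9

A longest alternating subsequence is 13, 5, 15, 7, 11, 1, 6, 2, 3 (positions 1,3,4,5,7,8,9,11,12); its 8 consecutive differences strictly alternate in sign, and length 9 is optimal.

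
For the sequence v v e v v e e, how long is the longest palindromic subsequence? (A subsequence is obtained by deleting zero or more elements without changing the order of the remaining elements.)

5

One longest palindromic subsequence is vvevv (positions 1,2,3,4,5); it reads the same forward and backward, and the interval DP gives dp[1][7] = 5.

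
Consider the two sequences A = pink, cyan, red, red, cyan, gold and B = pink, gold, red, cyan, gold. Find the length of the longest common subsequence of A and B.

A longest common subsequence is pink, red, cyan, gold (length 4); the LCS DP confirms no longer common subsequence exists.

4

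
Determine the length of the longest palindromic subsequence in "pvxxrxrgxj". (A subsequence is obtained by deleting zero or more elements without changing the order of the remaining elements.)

One longest palindromic subsequence is xrxrx (positions 4,5,6,7,9); it reads the same forward and backward, and the interval DP gives dp[1][10] = 5.

5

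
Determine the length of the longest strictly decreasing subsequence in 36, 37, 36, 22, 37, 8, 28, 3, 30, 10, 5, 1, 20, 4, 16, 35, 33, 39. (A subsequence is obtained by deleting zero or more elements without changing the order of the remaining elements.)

Let dp[i] be the longest decreasing subsequence ending at position i. Then dp = [1, 1, 2, 3, 1, 4, 3, 5, 3, 4, 5, 6, 4, 6, 5, 3, 4, 1].
The maximum is 6; one witness is 37, 36, 22, 8, 3, 1 at positions 2,3,4,6,8,12.

6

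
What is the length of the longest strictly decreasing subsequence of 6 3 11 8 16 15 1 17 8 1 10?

Let dp[i] be the longest decreasing subsequence ending at position i. Then dp = [1, 2, 1, 2, 1, 2, 3, 1, 3, 4, 3].
The maximum is 4; one witness is 16, 15, 8, 1 at positions 5,6,9,10.

4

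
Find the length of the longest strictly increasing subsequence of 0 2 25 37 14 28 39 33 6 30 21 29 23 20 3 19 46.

6

Scanning left to right, the best length ending at each element is: 0→1, 2→2, 25→3, 37→4, 14→3, 28→4, 39→5, 33→5, 6→3, 30→5, 21→4, 29→5, 23→5, 20→4, 3→3, 19→4, 46→6.
So the longest increasing subsequence has length 6, e.g. 0, 2, 25, 37, 39, 46.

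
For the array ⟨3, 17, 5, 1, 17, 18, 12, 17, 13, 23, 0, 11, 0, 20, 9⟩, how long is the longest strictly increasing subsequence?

One longest increasing subsequence is 3, 5, 17, 18, 23 (positions 1,3,5,6,10), of length 5; no longer one exists.

5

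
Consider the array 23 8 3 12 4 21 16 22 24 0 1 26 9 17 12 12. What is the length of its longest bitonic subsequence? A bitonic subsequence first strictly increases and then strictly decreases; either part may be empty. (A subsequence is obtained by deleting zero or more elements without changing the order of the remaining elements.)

8

Let inc[i] be the LIS ending at i and dec[i] the longest strictly decreasing subsequence starting at i. inc = [1, 1, 1, 2, 2, 3, 3, 4, 5, 1, 2, 6, 3, 4, 4, 4], dec = [4, 3, 2, 3, 2, 3, 2, 3, 3, 1, 1, 3, 1, 2, 1, 1].
max_i inc[i]+dec[i]−1 = 8, with one witness 8, 12, 21, 22, 24, 26, 17, 12.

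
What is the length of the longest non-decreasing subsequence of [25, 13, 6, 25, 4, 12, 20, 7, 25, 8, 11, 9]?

Scanning left to right, the best length ending at each element is: 25→1, 13→1, 6→1, 25→2, 4→1, 12→2, 20→3, 7→2, 25→4, 8→3, 11→4, 9→4.
So the longest non-decreasing subsequence has length 4, e.g. 6, 12, 20, 25.

4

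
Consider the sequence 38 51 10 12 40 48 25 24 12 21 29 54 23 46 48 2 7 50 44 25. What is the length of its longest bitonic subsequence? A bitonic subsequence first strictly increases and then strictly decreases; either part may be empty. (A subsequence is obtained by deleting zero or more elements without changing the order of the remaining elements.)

Let inc[i] be the LIS ending at i and dec[i] the longest strictly decreasing subsequence starting at i. inc = [1, 2, 1, 2, 3, 4, 3, 3, 2, 3, 4, 5, 4, 5, 6, 1, 2, 7, 5, 5], dec = [5, 6, 2, 2, 5, 5, 4, 3, 2, 2, 3, 4, 2, 3, 3, 1, 1, 3, 2, 1].
max_i inc[i]+dec[i]−1 = 9, with one witness 10, 12, 25, 29, 46, 48, 50, 44, 25.

9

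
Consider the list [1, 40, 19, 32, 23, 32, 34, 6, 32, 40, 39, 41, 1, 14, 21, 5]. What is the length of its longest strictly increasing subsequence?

7

Let dp[i] be the longest increasing subsequence ending at position i. Then dp = [1, 2, 2, 3, 3, 4, 5, 2, 4, 6, 6, 7, 1, 3, 4, 2].
The maximum is 7; one witness is 1, 19, 23, 32, 34, 40, 41 at positions 1,3,5,6,7,10,12.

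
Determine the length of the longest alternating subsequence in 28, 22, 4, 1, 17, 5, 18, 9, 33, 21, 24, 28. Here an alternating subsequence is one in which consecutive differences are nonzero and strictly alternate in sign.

Track the best alternating length ending on an up-step vs a down-step at each position: up/down = 1/1, 1/2, 1/2, 1/2, 3/2, 3/4, 5/2, 5/6, 7/1, 7/8, 9/8, 9/8.
The maximum over both is 9; one such subsequence is 28, 4, 17, 5, 18, 9, 33, 21, 24.

9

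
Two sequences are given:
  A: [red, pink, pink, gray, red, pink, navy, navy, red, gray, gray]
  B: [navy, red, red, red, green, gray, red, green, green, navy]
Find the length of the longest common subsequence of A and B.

4

Backtracking the LCS table gives one alignment: red (A1,B4) → gray (A4,B6) → red (A5,B7) → navy (A8,B10).
So the longest common subsequence has length 4.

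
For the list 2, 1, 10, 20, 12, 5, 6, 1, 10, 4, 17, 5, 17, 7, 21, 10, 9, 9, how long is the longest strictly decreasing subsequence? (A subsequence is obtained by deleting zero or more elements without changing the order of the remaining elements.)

One longest decreasing subsequence is 20, 12, 5, 1 (positions 4,5,6,8), of length 4; no longer one exists.

4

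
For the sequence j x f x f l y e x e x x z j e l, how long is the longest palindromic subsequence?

9

Using dp[i][j] = 2 + dp[i+1][j−1] if the ends match, else max(dp[i+1][j], dp[i][j−1]):
dp[1][16] = 9. A witness is jxxexexxj at positions 1,2,4,8,9,10,11,12,14.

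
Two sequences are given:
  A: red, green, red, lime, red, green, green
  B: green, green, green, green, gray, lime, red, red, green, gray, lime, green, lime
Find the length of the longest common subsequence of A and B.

5

A longest common subsequence is green, red, red, green, green (length 5); the LCS DP confirms no longer common subsequence exists.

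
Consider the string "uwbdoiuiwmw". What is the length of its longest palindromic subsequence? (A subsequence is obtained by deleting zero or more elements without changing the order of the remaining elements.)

Using dp[i][j] = 2 + dp[i+1][j−1] if the ends match, else max(dp[i+1][j], dp[i][j−1]):
dp[1][11] = 5. A witness is wiuiw at positions 2,6,7,8,11.

5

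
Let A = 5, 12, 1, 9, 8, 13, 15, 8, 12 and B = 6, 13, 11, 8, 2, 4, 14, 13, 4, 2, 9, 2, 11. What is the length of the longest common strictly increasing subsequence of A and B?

2

A longest common strictly increasing subsequence is 8, 13 (length 2); it appears in order in both A and B, and no longer such subsequence exists.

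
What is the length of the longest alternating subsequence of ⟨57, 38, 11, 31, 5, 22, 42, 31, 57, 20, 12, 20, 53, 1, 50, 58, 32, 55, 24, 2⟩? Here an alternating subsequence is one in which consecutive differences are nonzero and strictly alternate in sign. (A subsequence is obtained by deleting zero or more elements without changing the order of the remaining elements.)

A longest alternating subsequence is 57, 11, 31, 5, 42, 31, 57, 12, 20, 1, 50, 32, 55, 24 (positions 1,3,4,5,7,8,9,11,12,14,15,17,18,19); its 13 consecutive differences strictly alternate in sign, and length 14 is optimal.

14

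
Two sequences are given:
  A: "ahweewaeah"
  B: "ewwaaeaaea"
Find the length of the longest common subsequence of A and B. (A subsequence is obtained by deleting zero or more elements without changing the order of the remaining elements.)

5

Backtracking the LCS table gives one alignment: a (A1,B5) → e (A4,B6) → a (A7,B8) → e (A8,B9) → a (A9,B10).
So the longest common subsequence has length 5.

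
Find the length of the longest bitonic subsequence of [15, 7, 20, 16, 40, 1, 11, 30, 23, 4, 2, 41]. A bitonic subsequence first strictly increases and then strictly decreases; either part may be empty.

One longest bitonic subsequence is 15, 20, 40, 30, 23, 4, 2 (positions 1,3,5,8,9,10,11): it rises to 40 then falls. Length 7 is optimal.

7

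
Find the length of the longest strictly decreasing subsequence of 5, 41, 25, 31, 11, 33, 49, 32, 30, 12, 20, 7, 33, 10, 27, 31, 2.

Scanning left to right, the best length ending at each element is: 5→1, 41→1, 25→2, 31→2, 11→3, 33→2, 49→1, 32→3, 30→4, 12→5, 20→5, 7→6, 33→2, 10→6, 27→5, 31→4, 2→7.
So the longest decreasing subsequence has length 7, e.g. 41, 33, 32, 30, 12, 7, 2.

7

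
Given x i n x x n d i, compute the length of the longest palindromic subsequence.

6

Using dp[i][j] = 2 + dp[i+1][j−1] if the ends match, else max(dp[i+1][j], dp[i][j−1]):
dp[1][8] = 6. A witness is inxxni at positions 2,3,4,5,6,8.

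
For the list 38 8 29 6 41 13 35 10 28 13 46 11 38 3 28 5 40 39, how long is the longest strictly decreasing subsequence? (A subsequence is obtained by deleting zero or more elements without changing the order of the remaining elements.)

Scanning left to right, the best length ending at each element is: 38→1, 8→2, 29→2, 6→3, 41→1, 13→3, 35→2, 10→4, 28→3, 13→4, 46→1, 11→5, 38→2, 3→6, 28→3, 5→6, 40→2, 39→3.
So the longest decreasing subsequence has length 6, e.g. 38, 29, 28, 13, 11, 3.

6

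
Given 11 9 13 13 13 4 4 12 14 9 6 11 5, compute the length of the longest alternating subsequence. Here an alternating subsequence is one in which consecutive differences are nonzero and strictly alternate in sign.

8

A longest alternating subsequence is 11, 9, 13, 4, 12, 9, 11, 5 (positions 1,2,3,6,8,10,12,13); its 7 consecutive differences strictly alternate in sign, and length 8 is optimal.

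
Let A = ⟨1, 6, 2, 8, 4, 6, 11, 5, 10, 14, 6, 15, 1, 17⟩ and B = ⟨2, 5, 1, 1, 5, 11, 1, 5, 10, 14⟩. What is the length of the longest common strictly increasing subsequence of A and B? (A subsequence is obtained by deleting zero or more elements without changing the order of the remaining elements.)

4

A longest common strictly increasing subsequence is 2, 5, 10, 14 (length 4); it appears in order in both A and B, and no longer such subsequence exists.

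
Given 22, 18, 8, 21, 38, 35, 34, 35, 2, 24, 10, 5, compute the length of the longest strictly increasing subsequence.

One longest increasing subsequence is 18, 21, 34, 35 (positions 2,4,7,8), of length 4; no longer one exists.

4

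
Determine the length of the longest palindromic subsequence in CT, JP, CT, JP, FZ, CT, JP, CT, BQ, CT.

7

One longest palindromic subsequence is CT CT JP CT JP CT CT (positions 1,3,4,6,7,8,10); it reads the same forward and backward, and the interval DP gives dp[1][10] = 7.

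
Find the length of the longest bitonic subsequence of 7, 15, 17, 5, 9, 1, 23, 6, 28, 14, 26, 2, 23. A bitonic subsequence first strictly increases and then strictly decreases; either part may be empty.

One longest bitonic subsequence is 7, 15, 17, 23, 28, 26, 23 (positions 1,2,3,7,9,11,13): it rises to 28 then falls. Length 7 is optimal.

7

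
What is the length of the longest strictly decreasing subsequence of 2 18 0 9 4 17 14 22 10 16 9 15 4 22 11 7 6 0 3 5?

8

Let dp[i] be the longest decreasing subsequence ending at position i. Then dp = [1, 1, 2, 2, 3, 2, 3, 1, 4, 3, 5, 4, 6, 1, 5, 6, 7, 8, 8, 8].
The maximum is 8; one witness is 18, 17, 14, 10, 9, 7, 6, 0 at positions 2,6,7,9,11,16,17,18.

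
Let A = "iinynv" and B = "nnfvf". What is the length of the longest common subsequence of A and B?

3

Backtracking the LCS table gives one alignment: n (A3,B1) → n (A5,B2) → v (A6,B4).
So the longest common subsequence has length 3.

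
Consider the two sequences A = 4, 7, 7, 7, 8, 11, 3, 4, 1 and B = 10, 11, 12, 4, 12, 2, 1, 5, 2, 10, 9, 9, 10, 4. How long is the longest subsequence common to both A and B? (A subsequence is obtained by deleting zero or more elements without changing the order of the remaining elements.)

Backtracking the LCS table gives one alignment: 11 (A6,B2) → 4 (A8,B4) → 1 (A9,B7).
So the longest common subsequence has length 3.

3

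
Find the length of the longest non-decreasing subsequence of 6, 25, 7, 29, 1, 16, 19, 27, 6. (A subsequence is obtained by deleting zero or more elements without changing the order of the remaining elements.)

One longest non-decreasing subsequence is 6, 7, 16, 19, 27 (positions 1,3,6,7,8), of length 5; no longer one exists.

5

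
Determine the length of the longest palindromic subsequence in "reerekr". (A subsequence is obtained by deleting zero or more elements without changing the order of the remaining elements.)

5

One longest palindromic subsequence is rerer (positions 1,3,4,5,7); it reads the same forward and backward, and the interval DP gives dp[1][7] = 5.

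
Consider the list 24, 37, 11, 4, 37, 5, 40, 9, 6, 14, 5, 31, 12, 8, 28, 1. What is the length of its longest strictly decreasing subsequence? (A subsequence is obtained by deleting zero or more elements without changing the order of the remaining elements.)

Let dp[i] be the longest decreasing subsequence ending at position i. Then dp = [1, 1, 2, 3, 1, 3, 1, 3, 4, 2, 5, 2, 3, 4, 3, 6].
The maximum is 6; one witness is 24, 11, 9, 6, 5, 1 at positions 1,3,8,9,11,16.

6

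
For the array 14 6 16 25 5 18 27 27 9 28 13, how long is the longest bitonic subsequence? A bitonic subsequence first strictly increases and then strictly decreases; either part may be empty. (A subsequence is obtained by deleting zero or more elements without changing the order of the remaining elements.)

6

One longest bitonic subsequence is 14, 16, 25, 27, 28, 13 (positions 1,3,4,7,10,11): it rises to 28 then falls. Length 6 is optimal.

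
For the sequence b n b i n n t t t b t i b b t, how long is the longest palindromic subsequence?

Using dp[i][j] = 2 + dp[i+1][j−1] if the ends match, else max(dp[i+1][j], dp[i][j−1]):
dp[1][15] = 10. A witness is bbittttibb at positions 1,3,4,7,8,9,11,12,13,14.

10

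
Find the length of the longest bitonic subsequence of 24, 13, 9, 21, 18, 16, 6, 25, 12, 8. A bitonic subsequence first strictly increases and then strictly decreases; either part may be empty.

Let inc[i] be the LIS ending at i and dec[i] the longest strictly decreasing subsequence starting at i. inc = [1, 1, 1, 2, 2, 2, 1, 3, 2, 2], dec = [6, 3, 2, 5, 4, 3, 1, 3, 2, 1].
max_i inc[i]+dec[i]−1 = 6, with one witness 24, 21, 18, 16, 12, 8.

6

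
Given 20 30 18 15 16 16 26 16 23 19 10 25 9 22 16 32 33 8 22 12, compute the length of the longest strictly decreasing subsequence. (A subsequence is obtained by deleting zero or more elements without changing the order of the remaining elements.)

One longest decreasing subsequence is 30, 26, 23, 19, 10, 9, 8 (positions 2,7,9,10,11,13,18), of length 7; no longer one exists.

7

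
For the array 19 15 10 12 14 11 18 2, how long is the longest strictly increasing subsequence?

4

Let dp[i] be the longest increasing subsequence ending at position i. Then dp = [1, 1, 1, 2, 3, 2, 4, 1].
The maximum is 4; one witness is 10, 12, 14, 18 at positions 3,4,5,7.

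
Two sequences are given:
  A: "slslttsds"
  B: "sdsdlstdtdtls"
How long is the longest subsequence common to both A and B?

7

Backtracking the LCS table gives one alignment: s (A1,B3) → l (A2,B5) → s (A3,B6) → t (A5,B7) → t (A6,B9) → d (A8,B10) → s (A9,B13).
So the longest common subsequence has length 7.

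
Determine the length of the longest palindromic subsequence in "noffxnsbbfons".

8

Using dp[i][j] = 2 + dp[i+1][j−1] if the ends match, else max(dp[i+1][j], dp[i][j−1]):
dp[1][13] = 8. A witness is nofbbfon at positions 1,2,3,8,9,10,11,12.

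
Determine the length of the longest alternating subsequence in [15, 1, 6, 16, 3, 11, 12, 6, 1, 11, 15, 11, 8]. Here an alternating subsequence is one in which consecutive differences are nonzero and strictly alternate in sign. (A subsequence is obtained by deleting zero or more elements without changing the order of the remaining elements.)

Track the best alternating length ending on an up-step vs a down-step at each position: up/down = 1/1, 1/2, 3/2, 3/1, 3/4, 5/4, 5/4, 5/6, 1/6, 7/6, 7/4, 7/8, 7/8.
The maximum over both is 8; one such subsequence is 15, 1, 6, 3, 11, 6, 15, 11.

8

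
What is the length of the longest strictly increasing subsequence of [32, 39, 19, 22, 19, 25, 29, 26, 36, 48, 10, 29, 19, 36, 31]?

6

Scanning left to right, the best length ending at each element is: 32→1, 39→2, 19→1, 22→2, 19→1, 25→3, 29→4, 26→4, 36→5, 48→6, 10→1, 29→5, 19→2, 36→6, 31→6.
So the longest increasing subsequence has length 6, e.g. 19, 22, 25, 29, 36, 48.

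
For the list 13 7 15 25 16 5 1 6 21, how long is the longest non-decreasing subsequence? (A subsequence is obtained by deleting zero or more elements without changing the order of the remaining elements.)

Let dp[i] be the longest non-decreasing subsequence ending at position i. Then dp = [1, 1, 2, 3, 3, 1, 1, 2, 4].
The maximum is 4; one witness is 13, 15, 16, 21 at positions 1,3,5,9.

4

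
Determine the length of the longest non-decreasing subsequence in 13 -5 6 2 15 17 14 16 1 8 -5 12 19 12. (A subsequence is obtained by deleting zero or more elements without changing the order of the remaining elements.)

5

Scanning left to right, the best length ending at each element is: 13→1, -5→1, 6→2, 2→2, 15→3, 17→4, 14→3, 16→4, 1→2, 8→3, -5→2, 12→4, 19→5, 12→5.
So the longest non-decreasing subsequence has length 5, e.g. -5, 6, 15, 17, 19.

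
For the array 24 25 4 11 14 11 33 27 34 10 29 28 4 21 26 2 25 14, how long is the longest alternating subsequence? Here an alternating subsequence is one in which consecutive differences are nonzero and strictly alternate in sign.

15

A longest alternating subsequence is 24, 25, 4, 14, 11, 33, 27, 34, 10, 29, 4, 21, 2, 25, 14 (positions 1,2,3,5,6,7,8,9,10,11,13,14,16,17,18); its 14 consecutive differences strictly alternate in sign, and length 15 is optimal.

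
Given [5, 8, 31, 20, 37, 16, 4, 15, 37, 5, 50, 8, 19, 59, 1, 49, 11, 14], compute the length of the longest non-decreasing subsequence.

Scanning left to right, the best length ending at each element is: 5→1, 8→2, 31→3, 20→3, 37→4, 16→3, 4→1, 15→3, 37→5, 5→2, 50→6, 8→3, 19→4, 59→7, 1→1, 49→6, 11→4, 14→5.
So the longest non-decreasing subsequence has length 7, e.g. 5, 8, 31, 37, 37, 50, 59.

7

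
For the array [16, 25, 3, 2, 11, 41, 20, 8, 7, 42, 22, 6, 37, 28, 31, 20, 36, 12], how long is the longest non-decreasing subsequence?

7

One longest non-decreasing subsequence is 3, 11, 20, 22, 28, 31, 36 (positions 3,5,7,11,14,15,17), of length 7; no longer one exists.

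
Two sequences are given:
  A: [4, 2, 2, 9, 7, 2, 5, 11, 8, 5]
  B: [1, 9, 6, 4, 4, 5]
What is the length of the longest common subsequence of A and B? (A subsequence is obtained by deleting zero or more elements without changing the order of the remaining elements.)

2

A longest common subsequence is 4, 5 (length 2); the LCS DP confirms no longer common subsequence exists.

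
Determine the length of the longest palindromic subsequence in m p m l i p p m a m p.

6

Using dp[i][j] = 2 + dp[i+1][j−1] if the ends match, else max(dp[i+1][j], dp[i][j−1]):
dp[1][11] = 6. A witness is pmppmp at positions 2,3,6,7,10,11.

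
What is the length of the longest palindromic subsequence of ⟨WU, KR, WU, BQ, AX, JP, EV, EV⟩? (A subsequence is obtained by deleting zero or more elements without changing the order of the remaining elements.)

3

Using dp[i][j] = 2 + dp[i+1][j−1] if the ends match, else max(dp[i+1][j], dp[i][j−1]):
dp[1][8] = 3. A witness is WU KR WU at positions 1,2,3.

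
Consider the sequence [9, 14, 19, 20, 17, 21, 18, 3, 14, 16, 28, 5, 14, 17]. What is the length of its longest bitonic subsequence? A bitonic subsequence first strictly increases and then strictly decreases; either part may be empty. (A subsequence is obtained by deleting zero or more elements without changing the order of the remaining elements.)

Let inc[i] be the LIS ending at i and dec[i] the longest strictly decreasing subsequence starting at i. inc = [1, 2, 3, 4, 3, 5, 4, 1, 2, 3, 6, 2, 3, 4], dec = [2, 2, 4, 4, 3, 4, 3, 1, 2, 2, 2, 1, 1, 1].
max_i inc[i]+dec[i]−1 = 8, with one witness 9, 14, 19, 20, 21, 18, 16, 14.

8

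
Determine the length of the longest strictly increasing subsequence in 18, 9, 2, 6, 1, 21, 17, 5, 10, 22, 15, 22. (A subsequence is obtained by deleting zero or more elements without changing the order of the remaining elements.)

5

Scanning left to right, the best length ending at each element is: 18→1, 9→1, 2→1, 6→2, 1→1, 21→3, 17→3, 5→2, 10→3, 22→4, 15→4, 22→5.
So the longest increasing subsequence has length 5, e.g. 2, 6, 10, 15, 22.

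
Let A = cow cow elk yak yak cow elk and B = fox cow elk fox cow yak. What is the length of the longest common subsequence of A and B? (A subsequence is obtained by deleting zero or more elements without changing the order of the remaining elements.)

3

Backtracking the LCS table gives one alignment: cow (A1,B2) → cow (A2,B5) → yak (A5,B6).
So the longest common subsequence has length 3.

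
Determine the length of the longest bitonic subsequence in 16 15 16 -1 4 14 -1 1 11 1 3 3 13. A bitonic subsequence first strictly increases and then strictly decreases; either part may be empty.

Let inc[i] be the LIS ending at i and dec[i] the longest strictly decreasing subsequence starting at i. inc = [1, 1, 2, 1, 2, 3, 1, 2, 3, 2, 3, 3, 4], dec = [5, 4, 4, 1, 2, 3, 1, 1, 2, 1, 1, 1, 1].
max_i inc[i]+dec[i]−1 = 5, with one witness 16, 15, 14, 11, 3.

5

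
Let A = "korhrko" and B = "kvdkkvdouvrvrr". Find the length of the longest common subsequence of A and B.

A longest common subsequence is korr (length 4); the LCS DP confirms no longer common subsequence exists.

4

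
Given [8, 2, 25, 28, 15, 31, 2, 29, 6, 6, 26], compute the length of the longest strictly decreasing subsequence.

3

One longest decreasing subsequence is 25, 15, 2 (positions 3,5,7), of length 3; no longer one exists.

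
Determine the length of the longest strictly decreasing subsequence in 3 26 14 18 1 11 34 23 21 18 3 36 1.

6

Scanning left to right, the best length ending at each element is: 3→1, 26→1, 14→2, 18→2, 1→3, 11→3, 34→1, 23→2, 21→3, 18→4, 3→5, 36→1, 1→6.
So the longest decreasing subsequence has length 6, e.g. 26, 23, 21, 18, 3, 1.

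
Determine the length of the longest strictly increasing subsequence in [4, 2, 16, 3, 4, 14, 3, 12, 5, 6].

5

Let dp[i] be the longest increasing subsequence ending at position i. Then dp = [1, 1, 2, 2, 3, 4, 2, 4, 4, 5].
The maximum is 5; one witness is 2, 3, 4, 5, 6 at positions 2,4,5,9,10.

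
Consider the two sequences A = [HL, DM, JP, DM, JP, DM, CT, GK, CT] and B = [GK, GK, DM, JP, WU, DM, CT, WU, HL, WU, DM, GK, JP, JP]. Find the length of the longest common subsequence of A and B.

Backtracking the LCS table gives one alignment: DM (A2,B3) → JP (A3,B4) → DM (A4,B6) → DM (A6,B11) → GK (A8,B12).
So the longest common subsequence has length 5.

5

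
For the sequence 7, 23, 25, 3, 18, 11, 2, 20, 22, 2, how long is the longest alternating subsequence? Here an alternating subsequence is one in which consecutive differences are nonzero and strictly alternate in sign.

Track the best alternating length ending on an up-step vs a down-step at each position: up/down = 1/1, 2/1, 2/1, 1/3, 4/3, 4/5, 1/5, 6/3, 6/3, 1/7.
The maximum over both is 7; one such subsequence is 7, 23, 3, 18, 11, 20, 2.

7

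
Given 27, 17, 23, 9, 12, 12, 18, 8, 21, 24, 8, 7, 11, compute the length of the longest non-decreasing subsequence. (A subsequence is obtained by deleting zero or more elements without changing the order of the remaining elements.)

6

One longest non-decreasing subsequence is 9, 12, 12, 18, 21, 24 (positions 4,5,6,7,9,10), of length 6; no longer one exists.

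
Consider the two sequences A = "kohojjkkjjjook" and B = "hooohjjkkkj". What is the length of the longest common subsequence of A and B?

7

Backtracking the LCS table gives one alignment: o (A2,B4) → h (A3,B5) → j (A5,B6) → j (A6,B7) → k (A7,B9) → k (A8,B10) → j (A11,B11).
So the longest common subsequence has length 7.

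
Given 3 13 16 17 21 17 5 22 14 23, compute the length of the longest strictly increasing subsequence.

7

Let dp[i] be the longest increasing subsequence ending at position i. Then dp = [1, 2, 3, 4, 5, 4, 2, 6, 3, 7].
The maximum is 7; one witness is 3, 13, 16, 17, 21, 22, 23 at positions 1,2,3,4,5,8,10.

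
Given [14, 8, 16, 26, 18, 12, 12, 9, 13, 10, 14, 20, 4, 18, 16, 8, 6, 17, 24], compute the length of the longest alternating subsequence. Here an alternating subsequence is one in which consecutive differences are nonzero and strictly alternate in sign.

11

Track the best alternating length ending on an up-step vs a down-step at each position: up/down = 1/1, 1/2, 3/1, 3/1, 3/4, 3/4, 3/4, 3/4, 5/4, 5/6, 7/4, 7/4, 1/8, 9/8, 9/10, 9/10, 9/10, 11/10, 11/4.
The maximum over both is 11; one such subsequence is 14, 8, 16, 12, 13, 10, 14, 4, 18, 16, 17.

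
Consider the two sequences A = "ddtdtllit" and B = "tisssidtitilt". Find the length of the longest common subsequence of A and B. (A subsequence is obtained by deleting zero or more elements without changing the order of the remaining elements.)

5

A longest common subsequence is dttlt (length 5); the LCS DP confirms no longer common subsequence exists.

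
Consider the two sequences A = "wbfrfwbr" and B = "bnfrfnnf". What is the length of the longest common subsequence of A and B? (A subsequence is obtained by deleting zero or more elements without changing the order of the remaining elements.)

A longest common subsequence is bfrf (length 4); the LCS DP confirms no longer common subsequence exists.

4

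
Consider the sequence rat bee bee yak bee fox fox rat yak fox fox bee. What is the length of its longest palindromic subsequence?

One longest palindromic subsequence is bee fox fox yak fox fox bee (positions 2,6,7,9,10,11,12); it reads the same forward and backward, and the interval DP gives dp[1][12] = 7.

7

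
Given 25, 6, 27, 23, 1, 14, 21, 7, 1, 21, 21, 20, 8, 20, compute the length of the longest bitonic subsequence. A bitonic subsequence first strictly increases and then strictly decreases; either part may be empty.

Let inc[i] be the LIS ending at i and dec[i] the longest strictly decreasing subsequence starting at i. inc = [1, 1, 2, 2, 1, 2, 3, 2, 1, 3, 3, 3, 3, 4], dec = [5, 2, 5, 4, 1, 3, 3, 2, 1, 3, 3, 2, 1, 1].
max_i inc[i]+dec[i]−1 = 6, with one witness 25, 27, 23, 21, 20, 8.

6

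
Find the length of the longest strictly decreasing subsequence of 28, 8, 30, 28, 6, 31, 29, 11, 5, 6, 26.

4

Scanning left to right, the best length ending at each element is: 28→1, 8→2, 30→1, 28→2, 6→3, 31→1, 29→2, 11→3, 5→4, 6→4, 26→3.
So the longest decreasing subsequence has length 4, e.g. 28, 8, 6, 5.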